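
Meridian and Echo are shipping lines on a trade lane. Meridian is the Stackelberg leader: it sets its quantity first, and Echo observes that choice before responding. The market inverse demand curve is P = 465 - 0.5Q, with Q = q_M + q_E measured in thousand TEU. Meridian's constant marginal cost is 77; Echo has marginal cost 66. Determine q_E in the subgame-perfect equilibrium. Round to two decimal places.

210.50

Solve by backward induction. Given q_M, the follower Echo maximises π_E = (465 - (1/2)q_M - (1/2)q_E)q_E - 66q_E.
Follower FOC: 399 - (1/2)q_M - q_E = 0, so q_E(q_M) = (399 - (1/2)q_M).
The leader anticipates this reaction. Substituting into P = 465 - 0.5Q gives P = 531/2 - (1/4)q_M, so π_M = (531/2 - (1/4)q_M)q_M - 77q_M.
Maximising: ∂π_M/∂q_M = 377/2 - (1/2)q_M = 0, giving q_M = 377.
Then q_E = (399 - (1/2)·377) = 421/2.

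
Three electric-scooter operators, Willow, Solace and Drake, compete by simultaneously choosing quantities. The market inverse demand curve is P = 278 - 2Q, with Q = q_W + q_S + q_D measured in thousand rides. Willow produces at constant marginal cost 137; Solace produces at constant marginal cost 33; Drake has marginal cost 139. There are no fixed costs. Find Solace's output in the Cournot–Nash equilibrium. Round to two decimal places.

Willow's profit: π_W = (278 - 2Q)q_W - (137q_W). Setting ∂π_W/∂q_W = 0: 141 - 4q_W - 2(q_S + q_D) = 0.
Solace's profit: π_S = (278 - 2Q)q_S - (33q_S). Setting ∂π_S/∂q_S = 0: 245 - 4q_S - 2(q_W + q_D) = 0.
Drake's profit: π_D = (278 - 2Q)q_D - (139q_D). Setting ∂π_D/∂q_D = 0: 139 - 4q_D - 2(q_W + q_S) = 0.
Summing all 3 equations gives 525 − 8Q = 0, hence Q = 525/8.
Back-substituting: q_W = (141 − 525/4)/2 = 39/8, q_S = (245 − 525/4)/2 = 455/8, q_D = (139 − 525/4)/2 = 31/8.

56.88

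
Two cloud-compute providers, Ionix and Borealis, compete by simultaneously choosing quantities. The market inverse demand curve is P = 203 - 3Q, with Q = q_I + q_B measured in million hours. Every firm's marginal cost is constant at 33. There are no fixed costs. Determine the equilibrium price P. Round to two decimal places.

89.67

A representative firm's profit is π_i = q_i(203 - 3Q) - 33q_i.
First-order condition (treating rivals' output as given): 170 - 6q_i - 3q_j = 0.
With identical firms every q_j equals q_i, so q_j = q_i and 170 = 9q_i, giving q_i = 170/9.
Total output Q = 340/9, so price P = 203 - 3·(340/9) = 269/3.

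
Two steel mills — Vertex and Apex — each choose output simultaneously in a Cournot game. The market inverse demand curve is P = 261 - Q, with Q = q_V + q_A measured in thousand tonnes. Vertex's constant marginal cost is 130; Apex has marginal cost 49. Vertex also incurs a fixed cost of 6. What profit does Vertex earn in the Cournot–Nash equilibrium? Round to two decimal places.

271.78

Vertex's profit: π_V = (261 - Q)q_V - (130q_V). Setting ∂π_V/∂q_V = 0: 131 - 2q_V - (q_A) = 0.
Apex's profit: π_A = (261 - Q)q_A - (49q_A). Setting ∂π_A/∂q_A = 0: 212 - 2q_A - (q_V) = 0.
So q_V = (131 - q_A)/2 and q_A = (212 - q_V)/2.
Solving the pair: q_V = 50/3, q_A = 293/3.
Price P = 261 - 343/3 = 440/3.
Vertex's profit: (440/3 - 130)·(50/3) - 6 = 271.7778.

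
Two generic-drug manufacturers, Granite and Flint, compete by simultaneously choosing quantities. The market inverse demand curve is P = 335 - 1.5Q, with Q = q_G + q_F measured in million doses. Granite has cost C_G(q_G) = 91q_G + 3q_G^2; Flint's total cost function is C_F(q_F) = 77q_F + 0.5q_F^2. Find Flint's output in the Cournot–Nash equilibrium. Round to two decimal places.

Granite's profit: π_G = (335 - 1.5Q)q_G - (91q_G + 3q_G²). Setting ∂π_G/∂q_G = 0: 244 - 9q_G - (3/2)(q_F) = 0.
Flint's first-order condition: 258 - 4q_F - (3/2)(q_G) = 0.
Rearranging gives the reaction functions q_G = (244 - (3/2)q_F)/9 and q_F = (258 - (3/2)q_G)/4.
Substituting one into the other gives q_G = 17.4519 and q_F = 57.9556.

57.96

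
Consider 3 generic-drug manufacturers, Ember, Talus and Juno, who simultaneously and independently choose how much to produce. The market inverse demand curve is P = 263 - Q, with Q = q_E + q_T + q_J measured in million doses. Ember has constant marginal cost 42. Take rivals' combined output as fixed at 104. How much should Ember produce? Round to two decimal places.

With rivals' combined output fixed at 104, Ember's profit is π_E = (263 - 104 - q_E)q_E - (42q_E) = (159 - q_E)q_E - (42q_E).
∂π_E/∂q_E = 117 - 2q_E = 0, so q_E = 117/2.

58.50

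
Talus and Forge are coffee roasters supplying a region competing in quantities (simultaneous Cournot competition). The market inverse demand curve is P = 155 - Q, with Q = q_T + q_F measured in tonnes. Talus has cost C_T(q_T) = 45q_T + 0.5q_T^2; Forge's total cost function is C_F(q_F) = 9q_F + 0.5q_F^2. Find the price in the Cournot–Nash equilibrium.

Talus's profit: π_T = (155 - Q)q_T - (45q_T + (1/2)q_T²). Setting ∂π_T/∂q_T = 0: 110 - 3q_T - (q_F) = 0.
Forge's profit: π_F = (155 - Q)q_F - (9q_F + (1/2)q_F²). Setting ∂π_F/∂q_F = 0: 146 - 3q_F - (q_T) = 0.
Best responses: q_T = (110 - q_F)/3, q_F = (146 - q_T)/3.
Substituting one into the other gives q_T = 23 and q_F = 41.
Total output Q = 64, so price P = 155 - 64 = 91.

91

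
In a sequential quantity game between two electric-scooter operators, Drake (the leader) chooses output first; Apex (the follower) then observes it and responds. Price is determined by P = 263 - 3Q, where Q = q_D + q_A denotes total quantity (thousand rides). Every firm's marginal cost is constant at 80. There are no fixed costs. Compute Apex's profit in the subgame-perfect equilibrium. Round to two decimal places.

697.69

Solve by backward induction. Given q_D, the follower Apex maximises π_A = (263 - 3q_D - 3q_A)q_A - 80q_A.
∂π_A/∂q_A = 183 - 3q_D - 6q_A = 0 gives the reaction function q_A = (183 - 3q_D)/6.
The leader anticipates this reaction. Substituting into P = 263 - 3Q gives P = 343/2 - (3/2)q_D, so π_D = (343/2 - (3/2)q_D)q_D - 80q_D.
Maximising: ∂π_D/∂q_D = 183/2 - 3q_D = 0, giving q_D = 61/2.
Then q_A = (183 - 3·(61/2))/6 = 61/4.
Price P = 263 - 3·(183/4) = 503/4.
Apex's profit: (503/4 - 80)·(61/4) = 697.6875.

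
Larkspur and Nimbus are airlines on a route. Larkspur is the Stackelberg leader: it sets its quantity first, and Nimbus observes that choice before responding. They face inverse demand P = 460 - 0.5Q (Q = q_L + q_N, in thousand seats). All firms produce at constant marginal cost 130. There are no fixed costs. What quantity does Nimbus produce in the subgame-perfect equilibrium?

Solve by backward induction. Given q_L, the follower Nimbus maximises π_N = (460 - (1/2)q_L - (1/2)q_N)q_N - 130q_N.
Follower FOC: 330 - (1/2)q_L - q_N = 0, so q_N(q_L) = (330 - (1/2)q_L).
Larkspur substitutes q_N(q_L) into its own profit: π_L = q_L(460 - (1/2)q_L - (330 - (1/2)q_L)/2) - 130q_L = (295 - (1/4)q_L)q_L - 130q_L.
Maximising: ∂π_L/∂q_L = 165 - (1/2)q_L = 0, giving q_L = 330.
Then q_N = (330 - (1/2)·330) = 165.

165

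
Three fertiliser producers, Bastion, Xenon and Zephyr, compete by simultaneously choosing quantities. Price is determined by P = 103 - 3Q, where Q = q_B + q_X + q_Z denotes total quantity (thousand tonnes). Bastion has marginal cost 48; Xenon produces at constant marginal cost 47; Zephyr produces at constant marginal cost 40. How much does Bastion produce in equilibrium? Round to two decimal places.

Bastion's profit: π_B = (103 - 3Q)q_B - (48q_B). Setting ∂π_B/∂q_B = 0: 55 - 6q_B - 3(q_X + q_Z) = 0.
Xenon's first-order condition: 56 - 6q_X - 3(q_B + q_Z) = 0.
Zephyr's profit: π_Z = (103 - 3Q)q_Z - (40q_Z). Setting ∂π_Z/∂q_Z = 0: 63 - 6q_Z - 3(q_B + q_X) = 0.
Adding the 3 first-order conditions: 174 − 12Q = 0, so Q = 29/2.
Back-substituting: q_B = (55 − 87/2)/3 = 23/6, q_X = (56 − 87/2)/3 = 25/6, q_Z = (63 − 87/2)/3 = 13/2.

3.83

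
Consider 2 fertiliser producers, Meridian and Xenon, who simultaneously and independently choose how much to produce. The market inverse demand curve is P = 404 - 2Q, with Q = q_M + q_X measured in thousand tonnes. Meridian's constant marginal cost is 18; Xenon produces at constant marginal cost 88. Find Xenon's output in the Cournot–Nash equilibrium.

Meridian's profit: π_M = (404 - 2Q)q_M - (18q_M). Setting ∂π_M/∂q_M = 0: 386 - 4q_M - 2(q_X) = 0.
Xenon's first-order condition: 316 - 4q_X - 2(q_M) = 0.
So q_M = (386 - 2q_X)/4 and q_X = (316 - 2q_M)/4.
Solving the pair: q_M = 76, q_X = 41.

41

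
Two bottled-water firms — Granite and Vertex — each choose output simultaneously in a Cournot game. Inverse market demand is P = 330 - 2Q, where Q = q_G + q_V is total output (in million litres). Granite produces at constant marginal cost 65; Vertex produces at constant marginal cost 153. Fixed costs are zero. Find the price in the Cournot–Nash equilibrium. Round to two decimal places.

Granite's profit: π_G = (330 - 2Q)q_G - (65q_G). Setting ∂π_G/∂q_G = 0: 265 - 4q_G - 2(q_V) = 0.
Vertex's profit: π_V = (330 - 2Q)q_V - (153q_V). Setting ∂π_V/∂q_V = 0: 177 - 4q_V - 2(q_G) = 0.
So q_G = (265 - 2q_V)/4 and q_V = (177 - 2q_G)/4.
Substituting one into the other gives q_G = 353/6 and q_V = 89/6.
Total output Q = 221/3, so price P = 330 - 2·(221/3) = 548/3.

182.67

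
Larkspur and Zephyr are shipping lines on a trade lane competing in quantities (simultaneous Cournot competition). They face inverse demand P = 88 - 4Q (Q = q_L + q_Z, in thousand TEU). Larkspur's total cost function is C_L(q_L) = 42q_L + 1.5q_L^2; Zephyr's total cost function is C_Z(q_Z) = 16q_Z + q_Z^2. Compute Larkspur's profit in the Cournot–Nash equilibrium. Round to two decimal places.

Larkspur's profit: π_L = (88 - 4Q)q_L - (42q_L + (3/2)q_L²). Setting ∂π_L/∂q_L = 0: 46 - 11q_L - 4(q_Z) = 0.
Zephyr's profit: π_Z = (88 - 4Q)q_Z - (16q_Z + q_Z²). Setting ∂π_Z/∂q_Z = 0: 72 - 10q_Z - 4(q_L) = 0.
Rearranging gives the reaction functions q_L = (46 - 4q_Z)/11 and q_Z = (72 - 4q_L)/10.
Substituting one into the other gives q_L = 86/47 and q_Z = 304/47.
Price P = 88 - 4·(390/47) = 54.8085.
Larkspur's profit: 54.8085·(86/47) - 42·(86/47) - (3/2)(86/47)² = 18.4147.

18.41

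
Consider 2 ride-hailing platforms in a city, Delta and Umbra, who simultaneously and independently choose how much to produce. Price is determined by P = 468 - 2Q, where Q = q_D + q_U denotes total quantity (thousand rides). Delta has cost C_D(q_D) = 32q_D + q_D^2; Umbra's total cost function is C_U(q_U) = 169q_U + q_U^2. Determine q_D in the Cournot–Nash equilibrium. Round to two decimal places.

63.06

Delta's profit: π_D = (468 - 2Q)q_D - (32q_D + q_D²). Setting ∂π_D/∂q_D = 0: 436 - 6q_D - 2(q_U) = 0.
Umbra's first-order condition: 299 - 6q_U - 2(q_D) = 0.
Rearranging gives the reaction functions q_D = (436 - 2q_U)/6 and q_U = (299 - 2q_D)/6.
Substituting one into the other gives q_D = 1009/16 and q_U = 461/16.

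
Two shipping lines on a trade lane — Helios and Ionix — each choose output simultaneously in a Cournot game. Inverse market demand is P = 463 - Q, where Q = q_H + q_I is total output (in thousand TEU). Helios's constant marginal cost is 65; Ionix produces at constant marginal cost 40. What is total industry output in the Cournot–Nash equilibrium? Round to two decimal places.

Helios's profit: π_H = (463 - Q)q_H - (65q_H). Setting ∂π_H/∂q_H = 0: 398 - 2q_H - (q_I) = 0.
Ionix's profit: π_I = (463 - Q)q_I - (40q_I). Setting ∂π_I/∂q_I = 0: 423 - 2q_I - (q_H) = 0.
Rearranging gives the reaction functions q_H = (398 - q_I)/2 and q_I = (423 - q_H)/2.
Solving the pair: q_H = 373/3, q_I = 448/3.
Total output Q = 373/3 + 448/3 = 821/3.

273.67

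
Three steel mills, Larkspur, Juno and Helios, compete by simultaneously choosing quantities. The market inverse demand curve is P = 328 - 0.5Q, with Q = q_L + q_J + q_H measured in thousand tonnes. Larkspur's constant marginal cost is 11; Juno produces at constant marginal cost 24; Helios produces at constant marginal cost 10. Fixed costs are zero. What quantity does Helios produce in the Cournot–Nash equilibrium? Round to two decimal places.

Larkspur's profit: π_L = (328 - 0.5Q)q_L - (11q_L). Setting ∂π_L/∂q_L = 0: 317 - q_L - (1/2)(q_J + q_H) = 0.
Juno's profit: π_J = (328 - 0.5Q)q_J - (24q_J). Setting ∂π_J/∂q_J = 0: 304 - q_J - (1/2)(q_L + q_H) = 0.
Helios's profit: π_H = (328 - 0.5Q)q_H - (10q_H). Setting ∂π_H/∂q_H = 0: 318 - q_H - (1/2)(q_L + q_J) = 0.
Summing all 3 equations gives 939 − 2Q = 0, hence Q = 939/2.
Back-substituting: q_L = (317 − 939/4)/(1/2) = 329/2, q_J = (304 − 939/4)/(1/2) = 277/2, q_H = (318 − 939/4)/(1/2) = 333/2.

166.50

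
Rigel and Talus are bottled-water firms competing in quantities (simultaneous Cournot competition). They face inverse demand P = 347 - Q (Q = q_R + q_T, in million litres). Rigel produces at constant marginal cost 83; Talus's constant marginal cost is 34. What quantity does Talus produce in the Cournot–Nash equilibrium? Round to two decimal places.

120.67

Rigel's profit: π_R = (347 - Q)q_R - (83q_R). Setting ∂π_R/∂q_R = 0: 264 - 2q_R - (q_T) = 0.
Talus's profit: π_T = (347 - Q)q_T - (34q_T). Setting ∂π_T/∂q_T = 0: 313 - 2q_T - (q_R) = 0.
Best responses: q_R = (264 - q_T)/2, q_T = (313 - q_R)/2.
Substituting one into the other gives q_R = 215/3 and q_T = 362/3.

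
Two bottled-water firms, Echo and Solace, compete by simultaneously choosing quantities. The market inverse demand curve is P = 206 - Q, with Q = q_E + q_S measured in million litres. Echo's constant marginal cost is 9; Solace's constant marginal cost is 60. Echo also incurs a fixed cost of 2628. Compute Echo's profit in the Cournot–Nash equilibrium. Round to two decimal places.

Echo's profit: π_E = (206 - Q)q_E - (9q_E). Setting ∂π_E/∂q_E = 0: 197 - 2q_E - (q_S) = 0.
Solace's profit: π_S = (206 - Q)q_S - (60q_S). Setting ∂π_S/∂q_S = 0: 146 - 2q_S - (q_E) = 0.
So q_E = (197 - q_S)/2 and q_S = (146 - q_E)/2.
Solving the pair: q_E = 248/3, q_S = 95/3.
Price P = 206 - 343/3 = 275/3.
Echo's profit: (275/3 - 9)·(248/3) - 2628 = 4205.7778.

4205.78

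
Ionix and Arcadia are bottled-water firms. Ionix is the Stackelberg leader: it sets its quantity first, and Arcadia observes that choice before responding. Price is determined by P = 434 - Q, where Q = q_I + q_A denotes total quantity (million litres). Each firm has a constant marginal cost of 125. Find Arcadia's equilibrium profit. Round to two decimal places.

The follower Arcadia best-responds to any q_I: π_A = (434 - Q)q_A - 125q_A.
∂π_A/∂q_A = 309 - q_I - 2q_A = 0 gives the reaction function q_A = (309 - q_I)/2.
The leader anticipates this reaction. Substituting into P = 434 - Q gives P = 559/2 - (1/2)q_I, so π_I = (559/2 - (1/2)q_I)q_I - 125q_I.
Maximising: ∂π_I/∂q_I = 309/2 - q_I = 0, giving q_I = 309/2.
Then q_A = (309 - 309/2)/2 = 309/4.
Price P = 434 - 927/4 = 809/4.
Arcadia's profit: (809/4 - 125)·(309/4) = 5967.5625.

5967.56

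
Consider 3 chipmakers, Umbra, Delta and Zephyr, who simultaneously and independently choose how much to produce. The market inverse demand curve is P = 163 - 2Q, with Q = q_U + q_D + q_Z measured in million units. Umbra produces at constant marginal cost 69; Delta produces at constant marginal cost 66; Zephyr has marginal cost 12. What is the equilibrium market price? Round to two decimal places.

Umbra's profit: π_U = (163 - 2Q)q_U - (69q_U). Setting ∂π_U/∂q_U = 0: 94 - 4q_U - 2(q_D + q_Z) = 0.
Delta's profit: π_D = (163 - 2Q)q_D - (66q_D). Setting ∂π_D/∂q_D = 0: 97 - 4q_D - 2(q_U + q_Z) = 0.
Zephyr's first-order condition: 151 - 4q_Z - 2(q_U + q_D) = 0.
Adding the 3 first-order conditions: 342 − 8Q = 0, so Q = 171/4.
Back-substituting: q_U = (94 − 171/2)/2 = 17/4, q_D = (97 − 171/2)/2 = 23/4, q_Z = (151 − 171/2)/2 = 131/4.
Total output Q = 171/4, so price P = 163 - 2·(171/4) = 155/2.

77.50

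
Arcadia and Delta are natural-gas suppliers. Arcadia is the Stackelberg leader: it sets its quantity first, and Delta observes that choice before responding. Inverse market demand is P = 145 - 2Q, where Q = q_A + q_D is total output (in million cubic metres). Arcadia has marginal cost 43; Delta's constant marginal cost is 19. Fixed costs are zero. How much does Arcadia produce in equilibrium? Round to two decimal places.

19.50

The follower Delta best-responds to any q_A: π_D = (145 - 2Q)q_D - 19q_D.
∂π_D/∂q_D = 126 - 2q_A - 4q_D = 0 gives the reaction function q_D = (126 - 2q_A)/4.
The leader anticipates this reaction. Substituting into P = 145 - 2Q gives P = 82 - q_A, so π_A = (82 - q_A)q_A - 43q_A.
The leader's first-order condition 39 - 2q_A = 0 yields q_A = 39/2.
Then q_D = (126 - 2·(39/2))/4 = 87/4.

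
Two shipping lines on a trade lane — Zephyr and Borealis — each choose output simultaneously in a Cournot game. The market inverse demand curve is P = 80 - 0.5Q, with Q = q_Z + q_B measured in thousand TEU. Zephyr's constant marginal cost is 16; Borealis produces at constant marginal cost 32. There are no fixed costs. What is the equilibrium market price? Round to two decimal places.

Zephyr's profit: π_Z = (80 - 0.5Q)q_Z - (16q_Z). Setting ∂π_Z/∂q_Z = 0: 64 - q_Z - (1/2)(q_B) = 0.
Borealis's profit: π_B = (80 - 0.5Q)q_B - (32q_B). Setting ∂π_B/∂q_B = 0: 48 - q_B - (1/2)(q_Z) = 0.
Best responses: q_Z = (64 - (1/2)q_B), q_B = (48 - (1/2)q_Z).
Solving the pair: q_Z = 160/3, q_B = 64/3.
Total output Q = 224/3, so price P = 80 - (1/2)·(224/3) = 128/3.

42.67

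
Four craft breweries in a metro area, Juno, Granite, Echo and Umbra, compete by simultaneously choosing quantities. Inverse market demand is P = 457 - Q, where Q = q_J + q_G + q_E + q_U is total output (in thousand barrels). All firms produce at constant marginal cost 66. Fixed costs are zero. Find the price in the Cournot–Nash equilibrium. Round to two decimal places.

Each firm earns π_i = (457 - Q)q_i - 66q_i.
First-order condition (treating rivals' output as given): 391 - 2q_i - Σ_{j≠i} q_j = 0.
With identical firms every q_j equals q_i, so Σ_{j≠i} q_j = 3q_i and 391 = 5q_i, giving q_i = 391/5.
Total output Q = 1564/5, so price P = 457 - 1564/5 = 721/5.

144.20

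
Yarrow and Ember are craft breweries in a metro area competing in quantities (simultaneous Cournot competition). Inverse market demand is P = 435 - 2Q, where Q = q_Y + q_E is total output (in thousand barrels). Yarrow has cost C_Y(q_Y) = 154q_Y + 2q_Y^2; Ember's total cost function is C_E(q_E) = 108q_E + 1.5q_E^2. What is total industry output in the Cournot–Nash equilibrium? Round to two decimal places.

Yarrow's profit: π_Y = (435 - 2Q)q_Y - (154q_Y + 2q_Y²). Setting ∂π_Y/∂q_Y = 0: 281 - 8q_Y - 2(q_E) = 0.
Ember's profit: π_E = (435 - 2Q)q_E - (108q_E + (3/2)q_E²). Setting ∂π_E/∂q_E = 0: 327 - 7q_E - 2(q_Y) = 0.
So q_Y = (281 - 2q_E)/8 and q_E = (327 - 2q_Y)/7.
Solving the pair: q_Y = 101/4, q_E = 79/2.
Total output Q = 101/4 + 79/2 = 259/4.

64.75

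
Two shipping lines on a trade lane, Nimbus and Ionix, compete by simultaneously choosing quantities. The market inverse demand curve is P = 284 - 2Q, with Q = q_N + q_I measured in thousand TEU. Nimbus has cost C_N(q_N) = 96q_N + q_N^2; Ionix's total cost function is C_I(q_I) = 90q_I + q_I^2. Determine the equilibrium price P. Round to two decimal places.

188.50

Nimbus's profit: π_N = (284 - 2Q)q_N - (96q_N + q_N²). Setting ∂π_N/∂q_N = 0: 188 - 6q_N - 2(q_I) = 0.
Ionix's profit: π_I = (284 - 2Q)q_I - (90q_I + q_I²). Setting ∂π_I/∂q_I = 0: 194 - 6q_I - 2(q_N) = 0.
Best responses: q_N = (188 - 2q_I)/6, q_I = (194 - 2q_N)/6.
Substituting one into the other gives q_N = 185/8 and q_I = 197/8.
Total output Q = 191/4, so price P = 284 - 2·(191/4) = 377/2.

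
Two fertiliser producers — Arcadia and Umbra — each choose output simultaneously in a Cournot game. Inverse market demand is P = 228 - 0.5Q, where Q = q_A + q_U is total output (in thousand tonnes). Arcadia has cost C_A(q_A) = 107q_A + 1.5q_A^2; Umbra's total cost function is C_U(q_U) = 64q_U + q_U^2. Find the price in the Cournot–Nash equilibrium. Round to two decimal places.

Arcadia's profit: π_A = (228 - 0.5Q)q_A - (107q_A + (3/2)q_A²). Setting ∂π_A/∂q_A = 0: 121 - 4q_A - (1/2)(q_U) = 0.
Umbra's profit: π_U = (228 - 0.5Q)q_U - (64q_U + q_U²). Setting ∂π_U/∂q_U = 0: 164 - 3q_U - (1/2)(q_A) = 0.
Best responses: q_A = (121 - (1/2)q_U)/4, q_U = (164 - (1/2)q_A)/3.
Substituting one into the other gives q_A = 1124/47 and q_U = 50.6809.
Total output Q = 74.5957, so price P = 228 - (1/2)·74.5957 = 190.7021.

190.70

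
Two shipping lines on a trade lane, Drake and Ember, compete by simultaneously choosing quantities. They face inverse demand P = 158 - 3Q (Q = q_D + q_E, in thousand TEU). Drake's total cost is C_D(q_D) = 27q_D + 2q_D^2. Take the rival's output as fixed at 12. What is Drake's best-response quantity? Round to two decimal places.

9.50

With the rival's output fixed at 12, Drake's profit is π_D = (158 - 3·12 - 3q_D)q_D - (27q_D + 2q_D²) = (122 - 3q_D)q_D - (27q_D + 2q_D²).
∂π_D/∂q_D = 95 - 10q_D = 0, so q_D = 19/2.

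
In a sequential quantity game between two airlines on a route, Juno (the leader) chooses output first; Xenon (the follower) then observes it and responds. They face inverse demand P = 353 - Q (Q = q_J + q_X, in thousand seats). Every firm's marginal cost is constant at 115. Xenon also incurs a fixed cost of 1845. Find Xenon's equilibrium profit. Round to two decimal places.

The follower Xenon best-responds to any q_J: π_X = (353 - Q)q_X - 115q_X.
∂π_X/∂q_X = 238 - q_J - 2q_X = 0 gives the reaction function q_X = (238 - q_J)/2.
Juno substitutes q_X(q_J) into its own profit: π_J = q_J(353 - q_J - (238 - q_J)/2) - 115q_J = (234 - (1/2)q_J)q_J - 115q_J.
Leader FOC: 119 - q_J = 0, so q_J = 119.
Then q_X = (238 - 119)/2 = 119/2.
Price P = 353 - 357/2 = 349/2.
Xenon's profit: (349/2 - 115)·(119/2) - 1845 = 1695.2500.

1695.25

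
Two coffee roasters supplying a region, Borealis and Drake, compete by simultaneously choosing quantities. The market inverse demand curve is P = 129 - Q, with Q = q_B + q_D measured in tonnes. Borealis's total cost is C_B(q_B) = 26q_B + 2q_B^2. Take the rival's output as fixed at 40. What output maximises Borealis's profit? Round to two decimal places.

10.50

With the rival's output fixed at 40, Borealis's profit is π_B = (129 - 40 - q_B)q_B - (26q_B + 2q_B²) = (89 - q_B)q_B - (26q_B + 2q_B²).
∂π_B/∂q_B = 63 - 6q_B = 0, so q_B = 21/2.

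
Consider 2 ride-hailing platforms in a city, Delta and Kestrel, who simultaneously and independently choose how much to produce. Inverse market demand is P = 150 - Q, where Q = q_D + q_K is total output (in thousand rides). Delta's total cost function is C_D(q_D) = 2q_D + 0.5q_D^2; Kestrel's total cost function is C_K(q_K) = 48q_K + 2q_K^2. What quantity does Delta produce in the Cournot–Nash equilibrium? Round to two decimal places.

Delta's profit: π_D = (150 - Q)q_D - (2q_D + (1/2)q_D²). Setting ∂π_D/∂q_D = 0: 148 - 3q_D - (q_K) = 0.
Kestrel's first-order condition: 102 - 6q_K - (q_D) = 0.
Rearranging gives the reaction functions q_D = (148 - q_K)/3 and q_K = (102 - q_D)/6.
Solving the pair: q_D = 786/17, q_K = 158/17.

46.24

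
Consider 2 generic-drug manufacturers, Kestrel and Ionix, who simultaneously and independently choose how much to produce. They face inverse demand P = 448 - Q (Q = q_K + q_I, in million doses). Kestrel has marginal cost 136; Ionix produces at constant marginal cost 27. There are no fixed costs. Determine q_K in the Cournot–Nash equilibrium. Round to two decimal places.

67.67

Kestrel's profit: π_K = (448 - Q)q_K - (136q_K). Setting ∂π_K/∂q_K = 0: 312 - 2q_K - (q_I) = 0.
Ionix's profit: π_I = (448 - Q)q_I - (27q_I). Setting ∂π_I/∂q_I = 0: 421 - 2q_I - (q_K) = 0.
Best responses: q_K = (312 - q_I)/2, q_I = (421 - q_K)/2.
Substituting one into the other gives q_K = 203/3 and q_I = 530/3.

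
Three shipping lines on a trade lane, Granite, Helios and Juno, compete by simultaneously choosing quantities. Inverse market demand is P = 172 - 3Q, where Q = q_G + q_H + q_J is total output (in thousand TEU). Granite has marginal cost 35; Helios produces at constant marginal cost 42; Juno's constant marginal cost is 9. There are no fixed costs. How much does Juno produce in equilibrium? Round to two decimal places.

Granite's profit: π_G = (172 - 3Q)q_G - (35q_G). Setting ∂π_G/∂q_G = 0: 137 - 6q_G - 3(q_H + q_J) = 0.
Helios's profit: π_H = (172 - 3Q)q_H - (42q_H). Setting ∂π_H/∂q_H = 0: 130 - 6q_H - 3(q_G + q_J) = 0.
Juno's profit: π_J = (172 - 3Q)q_J - (9q_J). Setting ∂π_J/∂q_J = 0: 163 - 6q_J - 3(q_G + q_H) = 0.
Summing all 3 equations gives 430 − 12Q = 0, hence Q = 215/6.
Back-substituting: q_G = (137 − 215/2)/3 = 59/6, q_H = (130 − 215/2)/3 = 15/2, q_J = (163 − 215/2)/3 = 37/2.

18.50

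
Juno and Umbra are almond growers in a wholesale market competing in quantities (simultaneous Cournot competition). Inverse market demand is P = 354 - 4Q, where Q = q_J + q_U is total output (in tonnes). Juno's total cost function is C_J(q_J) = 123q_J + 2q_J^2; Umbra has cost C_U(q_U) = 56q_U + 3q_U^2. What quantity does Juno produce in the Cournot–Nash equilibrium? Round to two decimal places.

Juno's profit: π_J = (354 - 4Q)q_J - (123q_J + 2q_J²). Setting ∂π_J/∂q_J = 0: 231 - 12q_J - 4(q_U) = 0.
Umbra's first-order condition: 298 - 14q_U - 4(q_J) = 0.
Best responses: q_J = (231 - 4q_U)/12, q_U = (298 - 4q_J)/14.
Substituting one into the other gives q_J = 1021/76 and q_U = 663/38.

13.43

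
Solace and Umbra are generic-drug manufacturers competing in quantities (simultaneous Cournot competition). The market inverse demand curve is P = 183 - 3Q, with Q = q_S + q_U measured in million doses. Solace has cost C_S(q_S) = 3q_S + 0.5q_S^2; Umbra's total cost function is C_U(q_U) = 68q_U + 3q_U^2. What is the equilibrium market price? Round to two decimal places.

99.80

Solace's profit: π_S = (183 - 3Q)q_S - (3q_S + (1/2)q_S²). Setting ∂π_S/∂q_S = 0: 180 - 7q_S - 3(q_U) = 0.
Umbra's profit: π_U = (183 - 3Q)q_U - (68q_U + 3q_U²). Setting ∂π_U/∂q_U = 0: 115 - 12q_U - 3(q_S) = 0.
Best responses: q_S = (180 - 3q_U)/7, q_U = (115 - 3q_S)/12.
Solving the pair: q_S = 121/5, q_U = 53/15.
Total output Q = 416/15, so price P = 183 - 3·(416/15) = 499/5.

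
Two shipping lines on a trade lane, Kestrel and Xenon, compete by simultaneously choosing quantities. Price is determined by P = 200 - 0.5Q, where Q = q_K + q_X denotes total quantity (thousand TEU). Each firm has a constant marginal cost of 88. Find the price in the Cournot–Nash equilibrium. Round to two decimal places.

125.33

Each firm earns π_i = (200 - 0.5Q)q_i - 88q_i.
Setting ∂π_i/∂q_i = 0 with rivals' quantities fixed: 112 - q_i - (1/2)q_j = 0.
With identical firms every q_j equals q_i, so q_j = q_i and 112 = (3/2)q_i, giving q_i = 224/3.
Total output Q = 448/3, so price P = 200 - (1/2)·(448/3) = 376/3.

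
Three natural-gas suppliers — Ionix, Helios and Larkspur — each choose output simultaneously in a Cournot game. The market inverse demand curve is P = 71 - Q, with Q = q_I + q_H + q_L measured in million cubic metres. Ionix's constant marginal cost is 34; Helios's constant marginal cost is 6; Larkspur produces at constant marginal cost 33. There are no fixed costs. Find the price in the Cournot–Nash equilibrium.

36

Ionix's profit: π_I = (71 - Q)q_I - (34q_I). Setting ∂π_I/∂q_I = 0: 37 - 2q_I - (q_H + q_L) = 0.
Helios's first-order condition: 65 - 2q_H - (q_I + q_L) = 0.
Larkspur's first-order condition: 38 - 2q_L - (q_I + q_H) = 0.
Summing all 3 equations gives 140 − 4Q = 0, hence Q = 35.
Back-substituting: q_I = (37 − 35) = 2, q_H = (65 − 35) = 30, q_L = (38 − 35) = 3.
Total output Q = 35, so price P = 71 - 35 = 36.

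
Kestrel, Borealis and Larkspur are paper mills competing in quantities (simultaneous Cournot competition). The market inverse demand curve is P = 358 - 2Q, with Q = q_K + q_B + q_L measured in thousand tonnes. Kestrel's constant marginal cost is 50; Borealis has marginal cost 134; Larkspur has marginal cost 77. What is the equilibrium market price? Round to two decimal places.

Kestrel's profit: π_K = (358 - 2Q)q_K - (50q_K). Setting ∂π_K/∂q_K = 0: 308 - 4q_K - 2(q_B + q_L) = 0.
Borealis's first-order condition: 224 - 4q_B - 2(q_K + q_L) = 0.
Larkspur's first-order condition: 281 - 4q_L - 2(q_K + q_B) = 0.
Summing all 3 equations gives 813 − 8Q = 0, hence Q = 813/8.
Back-substituting: q_K = (308 − 813/4)/2 = 419/8, q_B = (224 − 813/4)/2 = 83/8, q_L = (281 − 813/4)/2 = 311/8.
Total output Q = 813/8, so price P = 358 - 2·(813/8) = 619/4.

154.75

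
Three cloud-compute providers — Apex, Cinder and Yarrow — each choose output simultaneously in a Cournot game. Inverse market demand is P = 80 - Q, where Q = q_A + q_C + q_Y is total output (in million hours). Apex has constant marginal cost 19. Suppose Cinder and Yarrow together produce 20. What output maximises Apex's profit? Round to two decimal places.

With rivals' combined output fixed at 20, Apex's profit is π_A = (80 - 20 - q_A)q_A - (19q_A) = (60 - q_A)q_A - (19q_A).
∂π_A/∂q_A = 41 - 2q_A = 0, so q_A = 41/2.

20.50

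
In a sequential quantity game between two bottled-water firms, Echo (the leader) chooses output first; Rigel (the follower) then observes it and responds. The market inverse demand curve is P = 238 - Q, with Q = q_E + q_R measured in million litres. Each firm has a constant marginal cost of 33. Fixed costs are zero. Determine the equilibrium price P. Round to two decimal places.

84.25

Solve by backward induction. Given q_E, the follower Rigel maximises π_R = (238 - q_E - q_R)q_R - 33q_R.
Follower FOC: 205 - q_E - 2q_R = 0, so q_R(q_E) = (205 - q_E)/2.
Echo substitutes q_R(q_E) into its own profit: π_E = q_E(238 - q_E - (205 - q_E)/2) - 33q_E = (271/2 - (1/2)q_E)q_E - 33q_E.
The leader's first-order condition 205/2 - q_E = 0 yields q_E = 205/2.
Then q_R = (205 - 205/2)/2 = 205/4.
Total output Q = 615/4, so price P = 238 - 615/4 = 337/4.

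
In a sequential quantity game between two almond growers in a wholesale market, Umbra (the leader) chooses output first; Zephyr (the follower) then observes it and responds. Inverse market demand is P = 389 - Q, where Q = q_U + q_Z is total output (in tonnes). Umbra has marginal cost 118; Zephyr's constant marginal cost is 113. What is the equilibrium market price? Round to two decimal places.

184.50

The follower Zephyr best-responds to any q_U: π_Z = (389 - Q)q_Z - 113q_Z.
Follower FOC: 276 - q_U - 2q_Z = 0, so q_Z(q_U) = (276 - q_U)/2.
Umbra substitutes q_Z(q_U) into its own profit: π_U = q_U(389 - q_U - (276 - q_U)/2) - 118q_U = (251 - (1/2)q_U)q_U - 118q_U.
Leader FOC: 133 - q_U = 0, so q_U = 133.
Then q_Z = (276 - 133)/2 = 143/2.
Total output Q = 409/2, so price P = 389 - 409/2 = 369/2.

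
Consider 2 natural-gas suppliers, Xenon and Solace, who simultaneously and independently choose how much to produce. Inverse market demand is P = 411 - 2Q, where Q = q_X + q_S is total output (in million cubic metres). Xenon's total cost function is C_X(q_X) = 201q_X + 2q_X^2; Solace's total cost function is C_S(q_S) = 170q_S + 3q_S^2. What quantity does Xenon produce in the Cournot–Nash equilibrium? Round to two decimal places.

21.29

Xenon's profit: π_X = (411 - 2Q)q_X - (201q_X + 2q_X²). Setting ∂π_X/∂q_X = 0: 210 - 8q_X - 2(q_S) = 0.
Solace's profit: π_S = (411 - 2Q)q_S - (170q_S + 3q_S²). Setting ∂π_S/∂q_S = 0: 241 - 10q_S - 2(q_X) = 0.
Rearranging gives the reaction functions q_X = (210 - 2q_S)/8 and q_S = (241 - 2q_X)/10.
Solving the pair: q_X = 809/38, q_S = 377/19.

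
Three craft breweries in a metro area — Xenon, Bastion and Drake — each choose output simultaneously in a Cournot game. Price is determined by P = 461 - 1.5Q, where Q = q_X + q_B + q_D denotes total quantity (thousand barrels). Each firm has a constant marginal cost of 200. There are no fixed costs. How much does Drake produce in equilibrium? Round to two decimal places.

Each firm earns π_i = (461 - 1.5Q)q_i - 200q_i.
First-order condition (treating rivals' output as given): 261 - 3q_i - (3/2)·Σ_{j≠i} q_j = 0.
With identical firms every q_j equals q_i, so Σ_{j≠i} q_j = 2q_i and 261 = 6q_i, giving q_i = 87/2.

43.50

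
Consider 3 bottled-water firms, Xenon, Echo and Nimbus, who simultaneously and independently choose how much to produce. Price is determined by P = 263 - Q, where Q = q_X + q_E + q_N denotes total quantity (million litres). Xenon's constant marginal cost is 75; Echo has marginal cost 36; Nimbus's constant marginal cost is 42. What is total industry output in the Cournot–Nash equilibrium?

159

Xenon's profit: π_X = (263 - Q)q_X - (75q_X). Setting ∂π_X/∂q_X = 0: 188 - 2q_X - (q_E + q_N) = 0.
Echo's profit: π_E = (263 - Q)q_E - (36q_E). Setting ∂π_E/∂q_E = 0: 227 - 2q_E - (q_X + q_N) = 0.
Nimbus's first-order condition: 221 - 2q_N - (q_X + q_E) = 0.
Summing all 3 equations gives 636 − 4Q = 0, hence Q = 159.
Back-substituting: q_X = (188 − 159) = 29, q_E = (227 − 159) = 68, q_N = (221 − 159) = 62.
Total output Q = 29 + 68 + 62 = 159.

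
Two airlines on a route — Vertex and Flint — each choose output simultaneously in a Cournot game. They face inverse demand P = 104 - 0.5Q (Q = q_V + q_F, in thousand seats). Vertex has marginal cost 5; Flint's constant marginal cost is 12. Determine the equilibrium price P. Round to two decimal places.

40.33

Vertex's profit: π_V = (104 - 0.5Q)q_V - (5q_V). Setting ∂π_V/∂q_V = 0: 99 - q_V - (1/2)(q_F) = 0.
Flint's profit: π_F = (104 - 0.5Q)q_F - (12q_F). Setting ∂π_F/∂q_F = 0: 92 - q_F - (1/2)(q_V) = 0.
Best responses: q_V = (99 - (1/2)q_F), q_F = (92 - (1/2)q_V).
Substituting one into the other gives q_V = 212/3 and q_F = 170/3.
Total output Q = 382/3, so price P = 104 - (1/2)·(382/3) = 121/3.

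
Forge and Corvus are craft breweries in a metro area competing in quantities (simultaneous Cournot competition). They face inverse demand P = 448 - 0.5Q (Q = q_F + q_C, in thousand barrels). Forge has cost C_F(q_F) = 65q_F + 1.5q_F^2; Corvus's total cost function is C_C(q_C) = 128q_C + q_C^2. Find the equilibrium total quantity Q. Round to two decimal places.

Forge's profit: π_F = (448 - 0.5Q)q_F - (65q_F + (3/2)q_F²). Setting ∂π_F/∂q_F = 0: 383 - 4q_F - (1/2)(q_C) = 0.
Corvus's first-order condition: 320 - 3q_C - (1/2)(q_F) = 0.
Best responses: q_F = (383 - (1/2)q_C)/4, q_C = (320 - (1/2)q_F)/3.
Substituting one into the other gives q_F = 84.1702 and q_C = 92.6383.
Total output Q = 84.1702 + 92.6383 = 176.8085.

176.81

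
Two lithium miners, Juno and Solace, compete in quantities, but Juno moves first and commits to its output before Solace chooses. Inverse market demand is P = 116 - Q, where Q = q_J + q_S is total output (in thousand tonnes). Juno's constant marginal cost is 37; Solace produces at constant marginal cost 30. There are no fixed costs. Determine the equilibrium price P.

55

Solve by backward induction. Given q_J, the follower Solace maximises π_S = (116 - q_J - q_S)q_S - 30q_S.
Follower FOC: 86 - q_J - 2q_S = 0, so q_S(q_J) = (86 - q_J)/2.
The leader anticipates this reaction. Substituting into P = 116 - Q gives P = 73 - (1/2)q_J, so π_J = (73 - (1/2)q_J)q_J - 37q_J.
Maximising: ∂π_J/∂q_J = 36 - q_J = 0, giving q_J = 36.
Then q_S = (86 - 36)/2 = 25.
Total output Q = 61, so price P = 116 - 61 = 55.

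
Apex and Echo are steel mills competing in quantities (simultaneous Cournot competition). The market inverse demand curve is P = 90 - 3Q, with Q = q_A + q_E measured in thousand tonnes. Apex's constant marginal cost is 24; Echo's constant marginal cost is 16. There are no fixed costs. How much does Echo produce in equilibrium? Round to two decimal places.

9.11

Apex's profit: π_A = (90 - 3Q)q_A - (24q_A). Setting ∂π_A/∂q_A = 0: 66 - 6q_A - 3(q_E) = 0.
Echo's first-order condition: 74 - 6q_E - 3(q_A) = 0.
Best responses: q_A = (66 - 3q_E)/6, q_E = (74 - 3q_A)/6.
Solving the pair: q_A = 58/9, q_E = 82/9.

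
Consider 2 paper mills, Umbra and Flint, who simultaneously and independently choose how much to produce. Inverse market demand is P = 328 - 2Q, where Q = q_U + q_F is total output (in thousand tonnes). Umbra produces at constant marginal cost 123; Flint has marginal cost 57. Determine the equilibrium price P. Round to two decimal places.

169.33

Umbra's profit: π_U = (328 - 2Q)q_U - (123q_U). Setting ∂π_U/∂q_U = 0: 205 - 4q_U - 2(q_F) = 0.
Flint's profit: π_F = (328 - 2Q)q_F - (57q_F). Setting ∂π_F/∂q_F = 0: 271 - 4q_F - 2(q_U) = 0.
So q_U = (205 - 2q_F)/4 and q_F = (271 - 2q_U)/4.
Substituting one into the other gives q_U = 139/6 and q_F = 337/6.
Total output Q = 238/3, so price P = 328 - 2·(238/3) = 508/3.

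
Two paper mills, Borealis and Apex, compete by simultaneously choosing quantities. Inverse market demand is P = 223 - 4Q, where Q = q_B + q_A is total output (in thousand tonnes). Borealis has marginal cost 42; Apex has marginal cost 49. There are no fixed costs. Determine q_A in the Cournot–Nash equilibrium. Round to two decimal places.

Borealis's profit: π_B = (223 - 4Q)q_B - (42q_B). Setting ∂π_B/∂q_B = 0: 181 - 8q_B - 4(q_A) = 0.
Apex's profit: π_A = (223 - 4Q)q_A - (49q_A). Setting ∂π_A/∂q_A = 0: 174 - 8q_A - 4(q_B) = 0.
Best responses: q_B = (181 - 4q_A)/8, q_A = (174 - 4q_B)/8.
Substituting one into the other gives q_B = 47/3 and q_A = 167/12.

13.92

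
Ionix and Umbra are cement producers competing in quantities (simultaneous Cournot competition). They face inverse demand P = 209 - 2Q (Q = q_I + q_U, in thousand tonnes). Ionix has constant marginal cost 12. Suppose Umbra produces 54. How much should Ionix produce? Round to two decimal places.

With the rival's output fixed at 54, Ionix's profit is π_I = (209 - 2·54 - 2q_I)q_I - (12q_I) = (101 - 2q_I)q_I - (12q_I).
∂π_I/∂q_I = 89 - 4q_I = 0, so q_I = 89/4.

22.25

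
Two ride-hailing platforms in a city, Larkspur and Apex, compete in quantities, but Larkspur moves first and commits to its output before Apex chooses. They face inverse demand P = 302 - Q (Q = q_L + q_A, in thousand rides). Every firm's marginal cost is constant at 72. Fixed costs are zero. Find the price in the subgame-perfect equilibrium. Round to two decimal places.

The follower Apex best-responds to any q_L: π_A = (302 - Q)q_A - 72q_A.
Setting the follower's marginal profit to zero, 230 - q_L - 2q_A = 0, i.e. q_A = (230 - q_L)/2.
The leader anticipates this reaction. Substituting into P = 302 - Q gives P = 187 - (1/2)q_L, so π_L = (187 - (1/2)q_L)q_L - 72q_L.
The leader's first-order condition 115 - q_L = 0 yields q_L = 115.
Then q_A = (230 - 115)/2 = 115/2.
Total output Q = 345/2, so price P = 302 - 345/2 = 259/2.

129.50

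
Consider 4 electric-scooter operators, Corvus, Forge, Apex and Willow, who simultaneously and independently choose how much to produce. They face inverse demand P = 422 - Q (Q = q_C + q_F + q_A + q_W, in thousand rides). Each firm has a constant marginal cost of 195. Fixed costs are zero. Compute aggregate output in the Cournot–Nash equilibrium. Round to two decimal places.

A representative firm's profit is π_i = q_i(422 - Q) - 195q_i.
Setting ∂π_i/∂q_i = 0 with rivals' quantities fixed: 227 - 2q_i - Σ_{j≠i} q_j = 0.
With identical firms every q_j equals q_i, so Σ_{j≠i} q_j = 3q_i and 227 = 5q_i, giving q_i = 227/5.
Total output Q = 227/5 + 227/5 + 227/5 + 227/5 = 908/5.

181.60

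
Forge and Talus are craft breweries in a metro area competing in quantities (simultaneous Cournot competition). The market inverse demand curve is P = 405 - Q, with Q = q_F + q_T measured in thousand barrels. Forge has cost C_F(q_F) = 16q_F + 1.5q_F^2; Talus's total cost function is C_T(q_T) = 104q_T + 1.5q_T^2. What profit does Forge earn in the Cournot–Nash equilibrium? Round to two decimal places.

11730.63

Forge's profit: π_F = (405 - Q)q_F - (16q_F + (3/2)q_F²). Setting ∂π_F/∂q_F = 0: 389 - 5q_F - (q_T) = 0.
Talus's first-order condition: 301 - 5q_T - (q_F) = 0.
So q_F = (389 - q_T)/5 and q_T = (301 - q_F)/5.
Substituting one into the other gives q_F = 137/2 and q_T = 93/2.
Price P = 405 - 115 = 290.
Forge's profit: 290·(137/2) - 16·(137/2) - (3/2)(137/2)² = 11730.6250.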